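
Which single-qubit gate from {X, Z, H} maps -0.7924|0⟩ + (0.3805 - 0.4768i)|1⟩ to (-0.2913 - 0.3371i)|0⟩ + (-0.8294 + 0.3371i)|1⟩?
H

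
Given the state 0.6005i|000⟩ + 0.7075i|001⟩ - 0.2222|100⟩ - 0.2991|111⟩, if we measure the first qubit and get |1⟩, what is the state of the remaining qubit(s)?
-0.5963|00⟩ - 0.8027|11⟩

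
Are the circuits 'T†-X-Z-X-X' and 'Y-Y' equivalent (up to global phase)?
No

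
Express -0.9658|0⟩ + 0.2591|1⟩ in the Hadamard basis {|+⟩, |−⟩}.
-0.4997|+⟩ - 0.8661|−⟩

With |ψ⟩ = α|0⟩ + β|1⟩, the Hadamard-basis coefficients are ⟨+|ψ⟩ = (α + β)/√2 and ⟨−|ψ⟩ = (α − β)/√2.
Here α = -0.9658, β = 0.2591: (α + β)/√2 = -0.4997, (α − β)/√2 = -0.8661.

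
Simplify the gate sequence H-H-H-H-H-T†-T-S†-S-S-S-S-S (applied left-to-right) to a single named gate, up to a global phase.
H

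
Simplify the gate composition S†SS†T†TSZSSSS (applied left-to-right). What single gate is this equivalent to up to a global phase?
Z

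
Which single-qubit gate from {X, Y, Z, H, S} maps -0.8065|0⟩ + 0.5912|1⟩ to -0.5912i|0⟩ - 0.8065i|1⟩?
Y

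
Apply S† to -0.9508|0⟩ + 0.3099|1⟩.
-0.9508|0⟩ - 0.3099i|1⟩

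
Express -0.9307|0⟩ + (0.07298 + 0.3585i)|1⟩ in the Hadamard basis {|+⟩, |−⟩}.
(-0.6065 + 0.2535i)|+⟩ + (-0.7097 - 0.2535i)|−⟩

With |ψ⟩ = α|0⟩ + β|1⟩, the Hadamard-basis coefficients are ⟨+|ψ⟩ = (α + β)/√2 and ⟨−|ψ⟩ = (α − β)/√2.
Here α = -0.9307, β = (0.07298 + 0.3585i): (α + β)/√2 = (-0.6065 + 0.2535i), (α − β)/√2 = (-0.7097 - 0.2535i).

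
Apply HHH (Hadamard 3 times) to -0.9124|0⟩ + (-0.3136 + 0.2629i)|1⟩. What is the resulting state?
(-0.8669 + 0.1859i)|0⟩ + (-0.4234 - 0.1859i)|1⟩

H² = I, so H^3 = H: a single Hadamard. With (a, b) = (-0.9124, (-0.3136 + 0.2629i)), H gives ((a + b)/√2, (a − b)/√2) = ((-0.8669 + 0.1859i), (-0.4234 - 0.1859i)).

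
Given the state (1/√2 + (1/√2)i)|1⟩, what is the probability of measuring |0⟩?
0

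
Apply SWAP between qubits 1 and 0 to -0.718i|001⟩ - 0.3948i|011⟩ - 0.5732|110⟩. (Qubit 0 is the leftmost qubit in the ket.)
-0.718i|001⟩ - 0.3948i|101⟩ - 0.5732|110⟩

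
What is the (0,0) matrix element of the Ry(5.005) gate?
-0.8026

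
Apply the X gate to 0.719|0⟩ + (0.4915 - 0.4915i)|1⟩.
(0.4915 - 0.4915i)|0⟩ + 0.719|1⟩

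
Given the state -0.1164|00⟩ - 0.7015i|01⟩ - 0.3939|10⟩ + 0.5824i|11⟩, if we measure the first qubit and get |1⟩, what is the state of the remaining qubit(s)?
-0.5602|0⟩ + 0.8283i|1⟩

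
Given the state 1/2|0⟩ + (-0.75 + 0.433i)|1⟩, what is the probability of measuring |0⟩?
1/4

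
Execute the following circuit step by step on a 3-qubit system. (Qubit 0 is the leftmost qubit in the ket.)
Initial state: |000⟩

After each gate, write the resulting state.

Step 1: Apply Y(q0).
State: i|100⟩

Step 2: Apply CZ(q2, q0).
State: i|100⟩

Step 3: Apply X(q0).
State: i|000⟩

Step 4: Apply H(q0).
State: (1/√2)i|000⟩ + (1/√2)i|100⟩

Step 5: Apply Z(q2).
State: (1/√2)i|000⟩ + (1/√2)i|100⟩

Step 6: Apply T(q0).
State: (1/√2)i|000⟩ + (-1/2 + (1/2)i)|100⟩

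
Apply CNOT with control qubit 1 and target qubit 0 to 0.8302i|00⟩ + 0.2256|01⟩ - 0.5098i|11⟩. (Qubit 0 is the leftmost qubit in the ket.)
0.8302i|00⟩ - 0.5098i|01⟩ + 0.2256|11⟩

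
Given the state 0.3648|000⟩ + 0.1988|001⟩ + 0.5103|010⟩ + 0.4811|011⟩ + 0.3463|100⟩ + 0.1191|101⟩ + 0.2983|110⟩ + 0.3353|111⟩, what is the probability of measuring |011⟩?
0.2315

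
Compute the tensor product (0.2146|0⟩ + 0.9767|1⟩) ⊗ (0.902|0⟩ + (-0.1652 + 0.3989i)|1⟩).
0.1936|00⟩ + (-0.03545 + 0.0856i)|01⟩ + 0.881|10⟩ + (-0.1614 + 0.3896i)|11⟩

amp(|b₁b₂…⟩) = product of the factor amplitudes for bits b₁, b₂, …; only kets whose every factor amplitude is nonzero survive.
|00⟩: (0.2146)(0.902) = 0.1936
|01⟩: (0.2146)(-0.1652 + 0.3989i) = (-0.03545 + 0.0856i)
|10⟩: (0.9767)(0.902) = 0.881
|11⟩: (0.9767)(-0.1652 + 0.3989i) = (-0.1614 + 0.3896i)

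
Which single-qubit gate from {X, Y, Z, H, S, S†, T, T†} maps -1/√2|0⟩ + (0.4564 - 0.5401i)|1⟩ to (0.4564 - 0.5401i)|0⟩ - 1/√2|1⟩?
X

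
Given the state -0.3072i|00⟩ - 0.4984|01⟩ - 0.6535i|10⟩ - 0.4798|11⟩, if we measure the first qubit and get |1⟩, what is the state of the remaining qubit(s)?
-0.8061i|0⟩ - 0.5918|1⟩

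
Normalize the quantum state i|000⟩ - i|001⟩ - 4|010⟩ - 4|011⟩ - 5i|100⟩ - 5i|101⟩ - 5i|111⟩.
0.09578i|000⟩ - 0.09578i|001⟩ - 0.3831|010⟩ - 0.3831|011⟩ - 0.4789i|100⟩ - 0.4789i|101⟩ - 0.4789i|111⟩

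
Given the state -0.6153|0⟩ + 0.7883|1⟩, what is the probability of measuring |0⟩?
0.3786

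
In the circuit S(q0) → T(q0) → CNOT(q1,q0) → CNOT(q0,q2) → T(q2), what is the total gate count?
5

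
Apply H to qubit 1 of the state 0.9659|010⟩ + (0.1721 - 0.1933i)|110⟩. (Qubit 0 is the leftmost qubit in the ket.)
0.683|000⟩ - 0.683|010⟩ + (0.1217 - 0.1367i)|100⟩ + (-0.1217 + 0.1367i)|110⟩

H on qubit 1 mixes each pair of kets that differ only in qubit 1: amplitudes (a, b) of (|…0…⟩, |…1…⟩) become ((a + b)/√2, (a − b)/√2). Kets absent from the input have amplitude 0.
(|000⟩, |010⟩): (a, b) = (0, 0.9659) → (0.683, -0.683)
(|100⟩, |110⟩): (a, b) = (0, (0.1721 - 0.1933i)) → ((0.1217 - 0.1367i), (-0.1217 + 0.1367i))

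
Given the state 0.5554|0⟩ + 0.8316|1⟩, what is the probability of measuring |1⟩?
0.6916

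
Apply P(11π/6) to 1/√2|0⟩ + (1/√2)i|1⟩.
1/√2|0⟩ + (1/√8 + 0.6124i)|1⟩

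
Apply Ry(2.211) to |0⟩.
0.4487|0⟩ + 0.8937|1⟩

Ry(2.211) = [[cos(θ/2), −sin(θ/2)], [sin(θ/2), cos(θ/2)]]; θ = 2.211, cos(θ/2) ≈ 0.448688, sin(θ/2) ≈ 0.893689.
With a = amp(|0⟩) = 1 and b = amp(|1⟩) = 0:
new amp(|0⟩) = (0.448688)·a + (-0.893689)·b = 0.4487
new amp(|1⟩) = (0.893689)·a + (0.448688)·b = 0.8937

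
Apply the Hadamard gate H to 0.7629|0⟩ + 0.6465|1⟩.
0.9966|0⟩ + 0.08231|1⟩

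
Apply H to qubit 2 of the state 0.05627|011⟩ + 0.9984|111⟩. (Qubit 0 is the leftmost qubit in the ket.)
0.03979|010⟩ - 0.03979|011⟩ + 0.706|110⟩ - 0.706|111⟩

H on qubit 2 mixes each pair of kets that differ only in qubit 2: amplitudes (a, b) of (|…0…⟩, |…1…⟩) become ((a + b)/√2, (a − b)/√2). Kets absent from the input have amplitude 0.
(|010⟩, |011⟩): (a, b) = (0, 0.05627) → (0.03979, -0.03979)
(|110⟩, |111⟩): (a, b) = (0, 0.9984) → (0.706, -0.706)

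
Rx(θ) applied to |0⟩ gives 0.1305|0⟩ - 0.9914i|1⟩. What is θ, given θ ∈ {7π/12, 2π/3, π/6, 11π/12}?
11π/12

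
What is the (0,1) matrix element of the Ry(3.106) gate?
-0.9998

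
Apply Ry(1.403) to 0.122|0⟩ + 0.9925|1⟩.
-0.5473|0⟩ + 0.8369|1⟩

Ry(1.403) = [[cos(θ/2), −sin(θ/2)], [sin(θ/2), cos(θ/2)]]; θ = 1.403, cos(θ/2) ≈ 0.763875, sin(θ/2) ≈ 0.645364.
With a = amp(|0⟩) = 0.122 and b = amp(|1⟩) = 0.9925:
new amp(|0⟩) = (0.763875)·a + (-0.645364)·b = -0.5473
new amp(|1⟩) = (0.645364)·a + (0.763875)·b = 0.8369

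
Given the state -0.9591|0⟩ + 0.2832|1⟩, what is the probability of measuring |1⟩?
0.0802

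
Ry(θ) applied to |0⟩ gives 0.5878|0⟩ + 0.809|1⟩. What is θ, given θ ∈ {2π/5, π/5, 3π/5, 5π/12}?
3π/5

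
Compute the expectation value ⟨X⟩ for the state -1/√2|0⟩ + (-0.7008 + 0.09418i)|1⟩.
0.9911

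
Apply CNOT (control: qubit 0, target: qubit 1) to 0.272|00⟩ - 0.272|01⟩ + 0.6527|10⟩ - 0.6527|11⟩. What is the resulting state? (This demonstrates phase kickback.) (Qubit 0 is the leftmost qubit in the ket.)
0.272|00⟩ - 0.272|01⟩ - 0.6527|10⟩ + 0.6527|11⟩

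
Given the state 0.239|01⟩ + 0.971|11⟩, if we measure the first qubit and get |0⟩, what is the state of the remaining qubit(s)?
|1⟩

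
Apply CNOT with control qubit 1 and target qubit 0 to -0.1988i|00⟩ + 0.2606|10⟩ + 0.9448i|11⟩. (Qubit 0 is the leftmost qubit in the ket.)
-0.1988i|00⟩ + 0.9448i|01⟩ + 0.2606|10⟩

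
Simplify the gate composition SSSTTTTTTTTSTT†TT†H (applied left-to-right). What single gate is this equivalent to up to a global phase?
H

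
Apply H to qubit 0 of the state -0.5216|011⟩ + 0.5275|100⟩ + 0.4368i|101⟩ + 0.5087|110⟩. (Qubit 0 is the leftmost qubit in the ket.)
0.373|000⟩ + 0.3089i|001⟩ + 0.3597|010⟩ - 0.3688|011⟩ - 0.373|100⟩ - 0.3089i|101⟩ - 0.3597|110⟩ - 0.3688|111⟩

H on qubit 0 mixes each pair of kets that differ only in qubit 0: amplitudes (a, b) of (|…0…⟩, |…1…⟩) become ((a + b)/√2, (a − b)/√2). Kets absent from the input have amplitude 0.
(|000⟩, |100⟩): (a, b) = (0, 0.5275) → (0.373, -0.373)
(|001⟩, |101⟩): (a, b) = (0, 0.4368i) → (0.3089i, -0.3089i)
(|010⟩, |110⟩): (a, b) = (0, 0.5087) → (0.3597, -0.3597)
(|011⟩, |111⟩): (a, b) = (-0.5216, 0) → (-0.3688, -0.3688)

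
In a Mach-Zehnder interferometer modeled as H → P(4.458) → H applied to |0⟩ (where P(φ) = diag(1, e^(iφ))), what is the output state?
(0.3742 - 0.4839i)|0⟩ + (0.6258 + 0.4839i)|1⟩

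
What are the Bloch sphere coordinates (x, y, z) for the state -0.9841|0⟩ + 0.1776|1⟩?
(-0.3496, 0, 0.9369)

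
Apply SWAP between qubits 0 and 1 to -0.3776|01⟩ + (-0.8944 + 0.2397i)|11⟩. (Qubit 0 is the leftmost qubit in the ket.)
-0.3776|10⟩ + (-0.8944 + 0.2397i)|11⟩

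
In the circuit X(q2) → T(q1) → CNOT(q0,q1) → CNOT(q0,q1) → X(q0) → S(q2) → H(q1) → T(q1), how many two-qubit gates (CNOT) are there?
2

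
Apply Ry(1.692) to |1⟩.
-0.7486|0⟩ + 0.663|1⟩

Ry(1.692) = [[cos(θ/2), −sin(θ/2)], [sin(θ/2), cos(θ/2)]]; θ = 1.692, cos(θ/2) ≈ 0.662983, sin(θ/2) ≈ 0.748634.
With a = amp(|0⟩) = 0 and b = amp(|1⟩) = 1:
new amp(|0⟩) = (0.662983)·a + (-0.748634)·b = -0.7486
new amp(|1⟩) = (0.748634)·a + (0.662983)·b = 0.663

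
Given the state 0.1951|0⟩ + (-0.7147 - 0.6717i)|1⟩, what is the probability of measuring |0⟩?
0.03806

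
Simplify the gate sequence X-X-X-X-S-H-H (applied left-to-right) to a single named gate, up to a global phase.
S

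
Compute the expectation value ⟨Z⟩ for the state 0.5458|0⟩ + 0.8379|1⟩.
-0.4042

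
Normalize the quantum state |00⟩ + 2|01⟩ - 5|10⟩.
0.1826|00⟩ + 0.3651|01⟩ - 0.9129|10⟩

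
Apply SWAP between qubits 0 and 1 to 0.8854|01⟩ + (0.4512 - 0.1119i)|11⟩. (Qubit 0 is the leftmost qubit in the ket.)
0.8854|10⟩ + (0.4512 - 0.1119i)|11⟩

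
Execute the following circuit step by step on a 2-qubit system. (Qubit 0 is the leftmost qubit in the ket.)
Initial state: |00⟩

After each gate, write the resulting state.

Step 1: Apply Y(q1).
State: i|01⟩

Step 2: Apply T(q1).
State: (-1/√2 + (1/√2)i)|01⟩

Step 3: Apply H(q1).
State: (-1/2 + (1/2)i)|00⟩ + (1/2 - (1/2)i)|01⟩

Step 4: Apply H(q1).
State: (-1/√2 + (1/√2)i)|01⟩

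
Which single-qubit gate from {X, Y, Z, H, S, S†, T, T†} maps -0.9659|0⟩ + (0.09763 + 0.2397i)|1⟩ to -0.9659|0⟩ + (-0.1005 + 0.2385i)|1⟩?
T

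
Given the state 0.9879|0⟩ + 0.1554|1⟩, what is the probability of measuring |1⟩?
0.02415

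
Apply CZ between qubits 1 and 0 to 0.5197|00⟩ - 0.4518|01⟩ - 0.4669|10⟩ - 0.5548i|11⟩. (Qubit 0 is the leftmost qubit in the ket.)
0.5197|00⟩ - 0.4518|01⟩ - 0.4669|10⟩ + 0.5548i|11⟩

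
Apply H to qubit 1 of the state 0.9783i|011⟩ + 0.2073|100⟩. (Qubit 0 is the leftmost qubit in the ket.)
0.6918i|001⟩ - 0.6918i|011⟩ + 0.1466|100⟩ + 0.1466|110⟩

H on qubit 1 mixes each pair of kets that differ only in qubit 1: amplitudes (a, b) of (|…0…⟩, |…1…⟩) become ((a + b)/√2, (a − b)/√2). Kets absent from the input have amplitude 0.
(|001⟩, |011⟩): (a, b) = (0, 0.9783i) → (0.6918i, -0.6918i)
(|100⟩, |110⟩): (a, b) = (0.2073, 0) → (0.1466, 0.1466)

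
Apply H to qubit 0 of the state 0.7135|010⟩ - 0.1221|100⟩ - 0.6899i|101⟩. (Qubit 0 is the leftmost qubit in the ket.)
-0.08634|000⟩ - 0.4878i|001⟩ + 0.5045|010⟩ + 0.08634|100⟩ + 0.4878i|101⟩ + 0.5045|110⟩

H on qubit 0 mixes each pair of kets that differ only in qubit 0: amplitudes (a, b) of (|…0…⟩, |…1…⟩) become ((a + b)/√2, (a − b)/√2). Kets absent from the input have amplitude 0.
(|000⟩, |100⟩): (a, b) = (0, -0.1221) → (-0.08634, 0.08634)
(|001⟩, |101⟩): (a, b) = (0, -0.6899i) → (-0.4878i, 0.4878i)
(|010⟩, |110⟩): (a, b) = (0.7135, 0) → (0.5045, 0.5045)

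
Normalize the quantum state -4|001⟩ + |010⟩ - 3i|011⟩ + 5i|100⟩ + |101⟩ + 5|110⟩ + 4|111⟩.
-0.4148|001⟩ + 0.1037|010⟩ - 0.3111i|011⟩ + 0.5185i|100⟩ + 0.1037|101⟩ + 0.5185|110⟩ + 0.4148|111⟩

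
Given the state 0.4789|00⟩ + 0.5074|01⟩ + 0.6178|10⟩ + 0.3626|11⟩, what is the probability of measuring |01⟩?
0.2575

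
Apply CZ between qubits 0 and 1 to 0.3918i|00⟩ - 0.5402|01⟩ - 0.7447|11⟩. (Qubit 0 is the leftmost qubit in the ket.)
0.3918i|00⟩ - 0.5402|01⟩ + 0.7447|11⟩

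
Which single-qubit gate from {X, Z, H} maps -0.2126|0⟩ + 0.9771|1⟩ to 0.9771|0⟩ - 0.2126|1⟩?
X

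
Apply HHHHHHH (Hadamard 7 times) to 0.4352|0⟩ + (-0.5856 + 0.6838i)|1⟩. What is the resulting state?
(-0.1063 + 0.4835i)|0⟩ + (0.7218 - 0.4835i)|1⟩

H² = I, so H^7 = H: a single Hadamard. With (a, b) = (0.4352, (-0.5856 + 0.6838i)), H gives ((a + b)/√2, (a − b)/√2) = ((-0.1063 + 0.4835i), (0.7218 - 0.4835i)).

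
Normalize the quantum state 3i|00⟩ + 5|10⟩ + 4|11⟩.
0.4243i|00⟩ + 1/√2|10⟩ + 0.5657|11⟩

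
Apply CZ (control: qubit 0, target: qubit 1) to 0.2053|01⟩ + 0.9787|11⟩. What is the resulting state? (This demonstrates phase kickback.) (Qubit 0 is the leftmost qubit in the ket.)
0.2053|01⟩ - 0.9787|11⟩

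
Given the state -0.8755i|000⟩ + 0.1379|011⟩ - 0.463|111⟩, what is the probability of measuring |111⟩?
0.2144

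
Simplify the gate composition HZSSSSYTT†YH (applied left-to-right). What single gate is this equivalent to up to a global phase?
X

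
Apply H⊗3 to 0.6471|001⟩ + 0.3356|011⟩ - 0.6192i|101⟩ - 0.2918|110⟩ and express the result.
(0.2443 - 0.2189i)|000⟩ + (-0.4506 + 0.2189i)|001⟩ + (0.2133 - 0.2189i)|010⟩ + (-0.006965 + 0.2189i)|011⟩ + (0.4506 + 0.2189i)|100⟩ + (-0.2443 - 0.2189i)|101⟩ + (0.006965 + 0.2189i)|110⟩ + (-0.2133 - 0.2189i)|111⟩

H⊗3 gives amp(|y⟩) = (1/2√2) Σ_x (−1)^(x·y) amp(|x⟩), where x·y is the number of positions in which both x and y have a 1.
|000⟩: (0.6471 + 0.3356 - 0.6192i - 0.2918)/(2√2) = (0.2443 - 0.2189i)
|001⟩: (-0.6471 - 0.3356 + 0.6192i - 0.2918)/(2√2) = (-0.4506 + 0.2189i)
|010⟩: (0.6471 - 0.3356 - 0.6192i + 0.2918)/(2√2) = (0.2133 - 0.2189i)
|011⟩: (-0.6471 + 0.3356 + 0.6192i + 0.2918)/(2√2) = (-0.006965 + 0.2189i)
|100⟩: (0.6471 + 0.3356 + 0.6192i + 0.2918)/(2√2) = (0.4506 + 0.2189i)
|101⟩: (-0.6471 - 0.3356 - 0.6192i + 0.2918)/(2√2) = (-0.2443 - 0.2189i)
|110⟩: (0.6471 - 0.3356 + 0.6192i - 0.2918)/(2√2) = (0.006965 + 0.2189i)
|111⟩: (-0.6471 + 0.3356 - 0.6192i - 0.2918)/(2√2) = (-0.2133 - 0.2189i)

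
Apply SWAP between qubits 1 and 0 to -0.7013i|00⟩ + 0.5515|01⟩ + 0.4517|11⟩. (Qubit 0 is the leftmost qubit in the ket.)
-0.7013i|00⟩ + 0.5515|10⟩ + 0.4517|11⟩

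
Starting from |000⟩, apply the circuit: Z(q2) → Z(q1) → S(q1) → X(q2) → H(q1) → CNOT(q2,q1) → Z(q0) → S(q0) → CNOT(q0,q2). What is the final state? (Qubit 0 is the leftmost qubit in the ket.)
1/√2|001⟩ + 1/√2|011⟩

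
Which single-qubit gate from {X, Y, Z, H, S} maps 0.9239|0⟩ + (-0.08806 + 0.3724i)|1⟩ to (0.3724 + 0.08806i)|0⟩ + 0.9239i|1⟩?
Y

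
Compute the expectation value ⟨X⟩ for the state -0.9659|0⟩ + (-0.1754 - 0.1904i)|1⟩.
0.3388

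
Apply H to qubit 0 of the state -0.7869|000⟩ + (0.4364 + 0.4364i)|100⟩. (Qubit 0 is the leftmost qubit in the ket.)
(-0.2478 + 0.3086i)|000⟩ + (-0.865 - 0.3086i)|100⟩

H on qubit 0 mixes each pair of kets that differ only in qubit 0: amplitudes (a, b) of (|…0…⟩, |…1…⟩) become ((a + b)/√2, (a − b)/√2). Kets absent from the input have amplitude 0.
(|000⟩, |100⟩): (a, b) = (-0.7869, (0.4364 + 0.4364i)) → ((-0.2478 + 0.3086i), (-0.865 - 0.3086i))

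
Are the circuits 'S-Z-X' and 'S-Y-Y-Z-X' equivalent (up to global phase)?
Yes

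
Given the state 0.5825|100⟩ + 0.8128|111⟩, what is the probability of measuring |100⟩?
0.3393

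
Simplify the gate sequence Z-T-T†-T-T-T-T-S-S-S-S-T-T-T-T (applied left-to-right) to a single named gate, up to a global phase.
Z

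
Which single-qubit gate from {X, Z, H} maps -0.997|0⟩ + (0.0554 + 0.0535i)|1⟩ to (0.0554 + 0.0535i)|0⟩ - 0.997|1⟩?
X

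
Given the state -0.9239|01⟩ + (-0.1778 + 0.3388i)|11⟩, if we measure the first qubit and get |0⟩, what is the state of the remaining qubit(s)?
-|1⟩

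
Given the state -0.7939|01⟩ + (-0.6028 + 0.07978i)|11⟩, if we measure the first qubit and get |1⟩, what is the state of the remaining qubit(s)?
(-0.9914 + 0.1312i)|1⟩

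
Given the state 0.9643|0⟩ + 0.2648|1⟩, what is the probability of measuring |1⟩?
0.07012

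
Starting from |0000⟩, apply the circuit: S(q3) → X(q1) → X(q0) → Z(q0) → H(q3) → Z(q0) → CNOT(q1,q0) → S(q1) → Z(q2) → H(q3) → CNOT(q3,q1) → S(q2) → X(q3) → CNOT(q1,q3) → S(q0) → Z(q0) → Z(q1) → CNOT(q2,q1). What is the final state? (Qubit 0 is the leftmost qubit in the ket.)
-i|0100⟩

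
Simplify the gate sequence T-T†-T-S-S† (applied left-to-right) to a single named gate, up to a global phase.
T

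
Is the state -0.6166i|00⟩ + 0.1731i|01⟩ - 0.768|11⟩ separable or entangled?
Entangled

Writing the state as a|00⟩ + b|01⟩ + c|10⟩ + d|11⟩, it is a product state iff ad − bc = 0.
Here (a, b, c, d) = (-0.6166i, 0.1731i, 0, -0.768): ad − bc = (-0.6166i)(-0.768) − (0.1731i)(0) = 0.4735i ≠ 0, so the state is entangled.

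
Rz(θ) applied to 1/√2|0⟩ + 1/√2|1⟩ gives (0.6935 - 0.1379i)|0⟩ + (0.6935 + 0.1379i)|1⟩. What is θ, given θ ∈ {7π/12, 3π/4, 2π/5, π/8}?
π/8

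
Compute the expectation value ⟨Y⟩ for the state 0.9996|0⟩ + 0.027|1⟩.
0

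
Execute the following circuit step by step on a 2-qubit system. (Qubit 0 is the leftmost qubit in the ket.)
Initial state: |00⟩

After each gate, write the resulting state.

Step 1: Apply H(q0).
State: 1/√2|00⟩ + 1/√2|10⟩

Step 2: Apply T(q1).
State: 1/√2|00⟩ + 1/√2|10⟩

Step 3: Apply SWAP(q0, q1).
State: 1/√2|00⟩ + 1/√2|01⟩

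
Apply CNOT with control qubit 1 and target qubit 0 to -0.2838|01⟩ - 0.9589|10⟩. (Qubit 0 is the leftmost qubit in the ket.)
-0.9589|10⟩ - 0.2838|11⟩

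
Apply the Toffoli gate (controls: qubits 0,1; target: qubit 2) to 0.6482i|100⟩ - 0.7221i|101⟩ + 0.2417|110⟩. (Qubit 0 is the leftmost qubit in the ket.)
0.6482i|100⟩ - 0.7221i|101⟩ + 0.2417|111⟩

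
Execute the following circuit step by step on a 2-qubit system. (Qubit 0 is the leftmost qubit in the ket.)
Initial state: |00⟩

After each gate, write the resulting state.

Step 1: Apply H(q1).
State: 1/√2|00⟩ + 1/√2|01⟩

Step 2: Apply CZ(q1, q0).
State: 1/√2|00⟩ + 1/√2|01⟩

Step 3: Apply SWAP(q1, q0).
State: 1/√2|00⟩ + 1/√2|10⟩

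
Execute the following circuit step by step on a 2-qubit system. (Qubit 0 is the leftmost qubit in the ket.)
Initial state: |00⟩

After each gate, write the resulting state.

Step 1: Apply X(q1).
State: |01⟩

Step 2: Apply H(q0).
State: 1/√2|01⟩ + 1/√2|11⟩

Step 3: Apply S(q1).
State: (1/√2)i|01⟩ + (1/√2)i|11⟩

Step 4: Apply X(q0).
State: (1/√2)i|01⟩ + (1/√2)i|11⟩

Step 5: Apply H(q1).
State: (1/2)i|00⟩ - (1/2)i|01⟩ + (1/2)i|10⟩ - (1/2)i|11⟩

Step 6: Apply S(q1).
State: (1/2)i|00⟩ + 1/2|01⟩ + (1/2)i|10⟩ + 1/2|11⟩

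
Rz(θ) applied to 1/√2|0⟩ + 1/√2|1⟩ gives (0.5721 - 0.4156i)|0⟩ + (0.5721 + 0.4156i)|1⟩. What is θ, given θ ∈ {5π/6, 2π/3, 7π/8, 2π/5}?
2π/5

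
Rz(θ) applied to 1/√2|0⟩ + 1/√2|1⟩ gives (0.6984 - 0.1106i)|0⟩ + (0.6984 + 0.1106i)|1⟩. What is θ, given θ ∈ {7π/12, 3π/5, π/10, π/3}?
π/10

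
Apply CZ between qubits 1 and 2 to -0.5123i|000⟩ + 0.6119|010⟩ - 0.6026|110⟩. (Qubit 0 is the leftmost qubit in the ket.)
-0.5123i|000⟩ + 0.6119|010⟩ - 0.6026|110⟩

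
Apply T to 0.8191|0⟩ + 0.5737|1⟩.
0.8191|0⟩ + (0.4057 + 0.4057i)|1⟩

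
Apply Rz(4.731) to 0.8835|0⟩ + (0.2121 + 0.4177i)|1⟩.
(-0.6305 - 0.6189i)|0⟩ + (-0.444 - 0.1495i)|1⟩

Rz(4.731) = [[e^(−iθ/2), 0], [0, e^(iθ/2)]] with e^(±iθ/2) = cos(θ/2) ± i·sin(θ/2); θ = 4.731, cos(θ/2) ≈ -0.713656, sin(θ/2) ≈ 0.700496.
With a = amp(|0⟩) = 0.8835 and b = amp(|1⟩) = (0.2121 + 0.4177i):
new amp(|0⟩) = (-0.713656 - 0.700496i)·a = (-0.6305 - 0.6189i)
new amp(|1⟩) = (-0.713656 + 0.700496i)·b = (-0.444 - 0.1495i)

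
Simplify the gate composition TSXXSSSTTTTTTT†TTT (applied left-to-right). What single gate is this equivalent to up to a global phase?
T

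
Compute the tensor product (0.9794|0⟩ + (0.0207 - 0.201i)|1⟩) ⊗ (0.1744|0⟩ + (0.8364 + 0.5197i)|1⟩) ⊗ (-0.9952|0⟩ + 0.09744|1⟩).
-0.17|000⟩ + 0.01664|001⟩ + (-0.8152 - 0.5066i)|010⟩ + (0.07982 + 0.0496i)|011⟩ + (-0.003593 + 0.03489i)|100⟩ + (0.0003518 - 0.003416i)|101⟩ + (-0.1212 + 0.1566i)|110⟩ + (0.01187 - 0.01533i)|111⟩

amp(|b₁b₂…⟩) = product of the factor amplitudes for bits b₁, b₂, …; only kets whose every factor amplitude is nonzero survive.
|000⟩: (0.9794)(0.1744)(-0.9952) = -0.17
|001⟩: (0.9794)(0.1744)(0.09744) = 0.01664
|010⟩: (0.9794)(0.8364 + 0.5197i)(-0.9952) = (-0.8152 - 0.5066i)
|011⟩: (0.9794)(0.8364 + 0.5197i)(0.09744) = (0.07982 + 0.0496i)
|100⟩: (0.0207 - 0.201i)(0.1744)(-0.9952) = (-0.003593 + 0.03489i)
|101⟩: (0.0207 - 0.201i)(0.1744)(0.09744) = (0.0003518 - 0.003416i)
|110⟩: (0.0207 - 0.201i)(0.8364 + 0.5197i)(-0.9952) = (-0.1212 + 0.1566i)
|111⟩: (0.0207 - 0.201i)(0.8364 + 0.5197i)(0.09744) = (0.01187 - 0.01533i)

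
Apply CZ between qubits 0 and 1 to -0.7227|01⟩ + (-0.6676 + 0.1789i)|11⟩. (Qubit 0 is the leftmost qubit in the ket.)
-0.7227|01⟩ + (0.6676 - 0.1789i)|11⟩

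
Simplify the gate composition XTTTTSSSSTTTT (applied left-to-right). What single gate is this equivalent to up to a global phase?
X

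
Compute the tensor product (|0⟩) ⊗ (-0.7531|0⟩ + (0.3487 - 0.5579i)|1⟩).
-0.7531|00⟩ + (0.3487 - 0.5579i)|01⟩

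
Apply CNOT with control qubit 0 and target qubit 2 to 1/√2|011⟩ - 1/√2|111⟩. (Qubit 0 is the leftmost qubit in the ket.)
1/√2|011⟩ - 1/√2|110⟩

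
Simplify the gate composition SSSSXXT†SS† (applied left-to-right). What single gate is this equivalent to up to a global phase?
T†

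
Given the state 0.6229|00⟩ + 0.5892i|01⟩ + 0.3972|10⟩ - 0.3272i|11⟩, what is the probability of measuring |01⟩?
0.3472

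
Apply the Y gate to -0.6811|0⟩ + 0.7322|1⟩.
-0.7322i|0⟩ - 0.6811i|1⟩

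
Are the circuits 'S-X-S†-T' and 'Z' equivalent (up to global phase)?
No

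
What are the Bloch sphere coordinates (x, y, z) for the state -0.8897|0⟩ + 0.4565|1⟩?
(-0.8123, 0, 0.5832)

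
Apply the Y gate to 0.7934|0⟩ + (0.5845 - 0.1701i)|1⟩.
(-0.1701 - 0.5845i)|0⟩ + 0.7934i|1⟩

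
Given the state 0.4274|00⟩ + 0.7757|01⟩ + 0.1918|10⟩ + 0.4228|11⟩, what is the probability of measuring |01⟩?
0.6017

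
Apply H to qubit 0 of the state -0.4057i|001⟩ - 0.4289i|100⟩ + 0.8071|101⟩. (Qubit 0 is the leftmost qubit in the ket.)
-0.3033i|000⟩ + (0.5707 - 0.2869i)|001⟩ + 0.3033i|100⟩ + (-0.5707 - 0.2869i)|101⟩

H on qubit 0 mixes each pair of kets that differ only in qubit 0: amplitudes (a, b) of (|…0…⟩, |…1…⟩) become ((a + b)/√2, (a − b)/√2). Kets absent from the input have amplitude 0.
(|000⟩, |100⟩): (a, b) = (0, -0.4289i) → (-0.3033i, 0.3033i)
(|001⟩, |101⟩): (a, b) = (-0.4057i, 0.8071) → ((0.5707 - 0.2869i), (-0.5707 - 0.2869i))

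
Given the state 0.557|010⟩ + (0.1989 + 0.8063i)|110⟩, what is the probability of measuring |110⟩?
0.6897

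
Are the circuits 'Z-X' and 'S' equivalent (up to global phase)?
No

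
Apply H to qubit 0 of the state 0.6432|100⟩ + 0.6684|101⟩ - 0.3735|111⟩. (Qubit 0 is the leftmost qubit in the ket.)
0.4548|000⟩ + 0.4726|001⟩ - 0.2641|011⟩ - 0.4548|100⟩ - 0.4726|101⟩ + 0.2641|111⟩

H on qubit 0 mixes each pair of kets that differ only in qubit 0: amplitudes (a, b) of (|…0…⟩, |…1…⟩) become ((a + b)/√2, (a − b)/√2). Kets absent from the input have amplitude 0.
(|000⟩, |100⟩): (a, b) = (0, 0.6432) → (0.4548, -0.4548)
(|001⟩, |101⟩): (a, b) = (0, 0.6684) → (0.4726, -0.4726)
(|011⟩, |111⟩): (a, b) = (0, -0.3735) → (-0.2641, 0.2641)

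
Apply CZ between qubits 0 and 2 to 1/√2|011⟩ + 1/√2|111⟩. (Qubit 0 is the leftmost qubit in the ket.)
1/√2|011⟩ - 1/√2|111⟩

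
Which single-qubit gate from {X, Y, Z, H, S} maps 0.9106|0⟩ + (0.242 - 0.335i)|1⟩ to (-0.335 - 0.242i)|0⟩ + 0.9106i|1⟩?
Y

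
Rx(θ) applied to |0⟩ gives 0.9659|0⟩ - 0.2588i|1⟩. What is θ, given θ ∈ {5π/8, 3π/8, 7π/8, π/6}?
π/6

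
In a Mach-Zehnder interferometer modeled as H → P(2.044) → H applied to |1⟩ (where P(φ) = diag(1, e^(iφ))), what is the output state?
(0.7279 - 0.4451i)|0⟩ + (0.2721 + 0.4451i)|1⟩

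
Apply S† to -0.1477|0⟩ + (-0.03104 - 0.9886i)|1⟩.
-0.1477|0⟩ + (-0.9886 + 0.03104i)|1⟩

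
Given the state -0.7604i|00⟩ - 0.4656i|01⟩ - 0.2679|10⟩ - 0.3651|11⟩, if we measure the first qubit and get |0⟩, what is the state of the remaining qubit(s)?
-0.8528i|0⟩ - 0.5222i|1⟩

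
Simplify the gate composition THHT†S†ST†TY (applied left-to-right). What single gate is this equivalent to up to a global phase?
Y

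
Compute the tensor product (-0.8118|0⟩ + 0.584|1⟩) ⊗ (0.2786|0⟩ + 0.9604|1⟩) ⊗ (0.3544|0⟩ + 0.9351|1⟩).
-0.08015|000⟩ - 0.2115|001⟩ - 0.2763|010⟩ - 0.7291|011⟩ + 0.05766|100⟩ + 0.1521|101⟩ + 0.1988|110⟩ + 0.5245|111⟩

amp(|b₁b₂…⟩) = product of the factor amplitudes for bits b₁, b₂, …; only kets whose every factor amplitude is nonzero survive.
|000⟩: (-0.8118)(0.2786)(0.3544) = -0.08015
|001⟩: (-0.8118)(0.2786)(0.9351) = -0.2115
|010⟩: (-0.8118)(0.9604)(0.3544) = -0.2763
|011⟩: (-0.8118)(0.9604)(0.9351) = -0.7291
|100⟩: (0.584)(0.2786)(0.3544) = 0.05766
|101⟩: (0.584)(0.2786)(0.9351) = 0.1521
|110⟩: (0.584)(0.9604)(0.3544) = 0.1988
|111⟩: (0.584)(0.9604)(0.9351) = 0.5245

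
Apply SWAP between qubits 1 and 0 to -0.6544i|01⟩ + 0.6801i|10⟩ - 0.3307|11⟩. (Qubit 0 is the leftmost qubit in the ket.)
0.6801i|01⟩ - 0.6544i|10⟩ - 0.3307|11⟩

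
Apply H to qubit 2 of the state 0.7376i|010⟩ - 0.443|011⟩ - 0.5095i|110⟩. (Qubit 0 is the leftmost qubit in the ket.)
(-0.3132 + 0.5216i)|010⟩ + (0.3132 + 0.5216i)|011⟩ - 0.3603i|110⟩ - 0.3603i|111⟩

H on qubit 2 mixes each pair of kets that differ only in qubit 2: amplitudes (a, b) of (|…0…⟩, |…1…⟩) become ((a + b)/√2, (a − b)/√2). Kets absent from the input have amplitude 0.
(|010⟩, |011⟩): (a, b) = (0.7376i, -0.443) → ((-0.3132 + 0.5216i), (0.3132 + 0.5216i))
(|110⟩, |111⟩): (a, b) = (-0.5095i, 0) → (-0.3603i, -0.3603i)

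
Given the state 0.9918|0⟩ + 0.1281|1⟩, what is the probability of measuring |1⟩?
0.01641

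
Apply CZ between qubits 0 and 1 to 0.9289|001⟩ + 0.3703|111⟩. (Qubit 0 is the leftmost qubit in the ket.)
0.9289|001⟩ - 0.3703|111⟩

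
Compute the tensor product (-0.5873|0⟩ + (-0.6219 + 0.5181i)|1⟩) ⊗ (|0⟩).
-0.5873|00⟩ + (-0.6219 + 0.5181i)|10⟩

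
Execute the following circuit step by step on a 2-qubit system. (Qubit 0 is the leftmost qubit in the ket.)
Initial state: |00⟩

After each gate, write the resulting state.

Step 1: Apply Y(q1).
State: i|01⟩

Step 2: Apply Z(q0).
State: i|01⟩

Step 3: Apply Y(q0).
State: -|11⟩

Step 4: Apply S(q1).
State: -i|11⟩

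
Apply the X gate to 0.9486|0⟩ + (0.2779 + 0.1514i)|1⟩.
(0.2779 + 0.1514i)|0⟩ + 0.9486|1⟩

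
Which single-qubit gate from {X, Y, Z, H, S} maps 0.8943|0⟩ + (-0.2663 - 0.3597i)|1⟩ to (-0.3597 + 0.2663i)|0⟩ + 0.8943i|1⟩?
Y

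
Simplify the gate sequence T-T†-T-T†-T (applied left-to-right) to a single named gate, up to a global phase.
T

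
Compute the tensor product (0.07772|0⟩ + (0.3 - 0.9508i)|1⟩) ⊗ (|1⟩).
0.07772|01⟩ + (0.3 - 0.9508i)|11⟩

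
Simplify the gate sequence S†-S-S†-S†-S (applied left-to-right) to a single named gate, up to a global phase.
S†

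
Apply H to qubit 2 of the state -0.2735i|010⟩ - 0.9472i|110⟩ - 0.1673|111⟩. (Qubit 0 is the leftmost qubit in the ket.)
-0.1934i|010⟩ - 0.1934i|011⟩ + (-0.1183 - 0.6698i)|110⟩ + (0.1183 - 0.6698i)|111⟩

H on qubit 2 mixes each pair of kets that differ only in qubit 2: amplitudes (a, b) of (|…0…⟩, |…1…⟩) become ((a + b)/√2, (a − b)/√2). Kets absent from the input have amplitude 0.
(|010⟩, |011⟩): (a, b) = (-0.2735i, 0) → (-0.1934i, -0.1934i)
(|110⟩, |111⟩): (a, b) = (-0.9472i, -0.1673) → ((-0.1183 - 0.6698i), (0.1183 - 0.6698i))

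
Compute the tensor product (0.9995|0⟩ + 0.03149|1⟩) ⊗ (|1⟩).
0.9995|01⟩ + 0.03149|11⟩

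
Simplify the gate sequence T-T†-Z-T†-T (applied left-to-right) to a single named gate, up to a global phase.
Z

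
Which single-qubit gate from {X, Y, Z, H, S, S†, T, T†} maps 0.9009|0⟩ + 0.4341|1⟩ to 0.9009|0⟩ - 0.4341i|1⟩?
S†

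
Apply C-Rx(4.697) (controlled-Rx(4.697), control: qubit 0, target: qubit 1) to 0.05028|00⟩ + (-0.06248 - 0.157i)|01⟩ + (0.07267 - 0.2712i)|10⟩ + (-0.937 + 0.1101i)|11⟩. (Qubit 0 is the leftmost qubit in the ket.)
0.05028|00⟩ + (-0.06248 - 0.157i)|01⟩ + (0.02746 + 0.8579i)|10⟩ + (0.4642 - 0.129i)|11⟩

C-Rx(4.697) leaves the control-|0⟩ kets |00⟩, |01⟩ unchanged and applies Rx(4.697) to qubit 1 on the control-|1⟩ pair (|10⟩, |11⟩).
Rx(4.697) = [[cos(θ/2), −i·sin(θ/2)], [−i·sin(θ/2), cos(θ/2)]]; θ = 4.697, cos(θ/2) ≈ -0.701645, sin(θ/2) ≈ 0.712527.
With a = amp(|10⟩) = (0.07267 - 0.2712i) and b = amp(|11⟩) = (-0.937 + 0.1101i):
new amp(|10⟩) = (-0.701645)·a + (-0.712527i)·b = (0.02746 + 0.8579i)
new amp(|11⟩) = (-0.712527i)·a + (-0.701645)·b = (0.4642 - 0.129i)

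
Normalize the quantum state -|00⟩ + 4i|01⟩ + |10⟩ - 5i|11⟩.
-0.1525|00⟩ + 0.61i|01⟩ + 0.1525|10⟩ - 0.7625i|11⟩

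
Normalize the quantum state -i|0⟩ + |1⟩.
-(1/√2)i|0⟩ + 1/√2|1⟩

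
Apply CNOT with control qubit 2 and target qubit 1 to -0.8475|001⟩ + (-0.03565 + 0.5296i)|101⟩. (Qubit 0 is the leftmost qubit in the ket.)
-0.8475|011⟩ + (-0.03565 + 0.5296i)|111⟩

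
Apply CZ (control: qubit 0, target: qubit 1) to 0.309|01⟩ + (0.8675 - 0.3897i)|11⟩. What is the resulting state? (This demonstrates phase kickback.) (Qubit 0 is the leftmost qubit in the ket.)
0.309|01⟩ + (-0.8675 + 0.3897i)|11⟩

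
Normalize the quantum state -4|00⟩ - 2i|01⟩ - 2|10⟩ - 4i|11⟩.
-0.6325|00⟩ - 0.3162i|01⟩ - 0.3162|10⟩ - 0.6325i|11⟩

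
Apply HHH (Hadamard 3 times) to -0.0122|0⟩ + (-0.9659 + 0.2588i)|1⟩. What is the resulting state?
(-0.6916 + 0.183i)|0⟩ + (0.6744 - 0.183i)|1⟩

H² = I, so H^3 = H: a single Hadamard. With (a, b) = (-0.0122, (-0.9659 + 0.2588i)), H gives ((a + b)/√2, (a − b)/√2) = ((-0.6916 + 0.183i), (0.6744 - 0.183i)).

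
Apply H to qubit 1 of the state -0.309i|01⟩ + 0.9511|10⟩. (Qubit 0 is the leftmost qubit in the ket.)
-0.2185i|00⟩ + 0.2185i|01⟩ + 0.6725|10⟩ + 0.6725|11⟩

H on qubit 1 mixes each pair of kets that differ only in qubit 1: amplitudes (a, b) of (|…0…⟩, |…1…⟩) become ((a + b)/√2, (a − b)/√2). Kets absent from the input have amplitude 0.
(|00⟩, |01⟩): (a, b) = (0, -0.309i) → (-0.2185i, 0.2185i)
(|10⟩, |11⟩): (a, b) = (0.9511, 0) → (0.6725, 0.6725)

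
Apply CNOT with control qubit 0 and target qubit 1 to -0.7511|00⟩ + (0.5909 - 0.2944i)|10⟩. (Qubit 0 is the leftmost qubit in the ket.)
-0.7511|00⟩ + (0.5909 - 0.2944i)|11⟩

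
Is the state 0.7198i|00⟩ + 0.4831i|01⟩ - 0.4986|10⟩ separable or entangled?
Entangled

Writing the state as a|00⟩ + b|01⟩ + c|10⟩ + d|11⟩, it is a product state iff ad − bc = 0.
Here (a, b, c, d) = (0.7198i, 0.4831i, -0.4986, 0): ad − bc = (0.7198i)(0) − (0.4831i)(-0.4986) = 0.2409i ≠ 0, so the state is entangled.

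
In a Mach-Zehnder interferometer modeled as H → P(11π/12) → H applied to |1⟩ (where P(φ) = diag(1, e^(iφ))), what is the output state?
(0.983 - 0.1294i)|0⟩ + (0.01704 + 0.1294i)|1⟩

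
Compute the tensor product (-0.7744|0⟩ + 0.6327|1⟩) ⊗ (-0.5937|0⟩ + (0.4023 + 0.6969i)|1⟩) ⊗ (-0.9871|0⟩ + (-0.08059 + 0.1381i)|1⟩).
-0.4538|000⟩ + (-0.03705 + 0.06349i)|001⟩ + (0.3075 + 0.5327i)|010⟩ + (0.09964 + 0.0004689i)|011⟩ + 0.3708|100⟩ + (0.03027 - 0.05188i)|101⟩ + (-0.2513 - 0.4352i)|110⟩ + (-0.08141 - 0.0003831i)|111⟩

amp(|b₁b₂…⟩) = product of the factor amplitudes for bits b₁, b₂, …; only kets whose every factor amplitude is nonzero survive.
|000⟩: (-0.7744)(-0.5937)(-0.9871) = -0.4538
|001⟩: (-0.7744)(-0.5937)(-0.08059 + 0.1381i) = (-0.03705 + 0.06349i)
|010⟩: (-0.7744)(0.4023 + 0.6969i)(-0.9871) = (0.3075 + 0.5327i)
|011⟩: (-0.7744)(0.4023 + 0.6969i)(-0.08059 + 0.1381i) = (0.09964 + 0.0004689i)
|100⟩: (0.6327)(-0.5937)(-0.9871) = 0.3708
|101⟩: (0.6327)(-0.5937)(-0.08059 + 0.1381i) = (0.03027 - 0.05188i)
|110⟩: (0.6327)(0.4023 + 0.6969i)(-0.9871) = (-0.2513 - 0.4352i)
|111⟩: (0.6327)(0.4023 + 0.6969i)(-0.08059 + 0.1381i) = (-0.08141 - 0.0003831i)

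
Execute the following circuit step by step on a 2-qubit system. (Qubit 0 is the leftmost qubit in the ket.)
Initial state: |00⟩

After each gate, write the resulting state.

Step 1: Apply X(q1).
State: |01⟩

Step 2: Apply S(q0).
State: |01⟩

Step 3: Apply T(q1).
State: (1/√2 + (1/√2)i)|01⟩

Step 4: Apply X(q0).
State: (1/√2 + (1/√2)i)|11⟩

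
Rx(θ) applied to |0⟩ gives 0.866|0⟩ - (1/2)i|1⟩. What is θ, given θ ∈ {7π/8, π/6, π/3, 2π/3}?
π/3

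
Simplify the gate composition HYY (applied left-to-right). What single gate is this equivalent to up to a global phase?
H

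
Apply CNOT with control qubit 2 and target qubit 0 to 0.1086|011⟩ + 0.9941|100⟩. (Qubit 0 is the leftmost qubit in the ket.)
0.9941|100⟩ + 0.1086|111⟩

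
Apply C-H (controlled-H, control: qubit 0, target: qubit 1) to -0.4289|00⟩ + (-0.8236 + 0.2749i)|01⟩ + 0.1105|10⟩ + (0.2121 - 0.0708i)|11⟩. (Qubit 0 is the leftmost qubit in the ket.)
-0.4289|00⟩ + (-0.8236 + 0.2749i)|01⟩ + (0.2281 - 0.05006i)|10⟩ + (-0.07184 + 0.05006i)|11⟩

C-H leaves the control-|0⟩ kets |00⟩, |01⟩ unchanged and applies H to qubit 1 on the control-|1⟩ pair (|10⟩, |11⟩).
H = [[1/√2, 1/√2], [1/√2, -1/√2]].
With a = amp(|10⟩) = 0.1105 and b = amp(|11⟩) = (0.2121 - 0.0708i):
new amp(|10⟩) = (1/√2)·a + (1/√2)·b = (0.2281 - 0.05006i)
new amp(|11⟩) = (1/√2)·a + (-1/√2)·b = (-0.07184 + 0.05006i)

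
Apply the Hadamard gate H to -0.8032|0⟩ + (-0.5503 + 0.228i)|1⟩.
(-0.9571 + 0.1612i)|0⟩ + (-0.1788 - 0.1612i)|1⟩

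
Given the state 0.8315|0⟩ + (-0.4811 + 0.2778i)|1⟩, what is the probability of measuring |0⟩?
0.6914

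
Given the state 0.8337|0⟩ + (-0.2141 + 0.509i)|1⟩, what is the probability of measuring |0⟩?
0.6951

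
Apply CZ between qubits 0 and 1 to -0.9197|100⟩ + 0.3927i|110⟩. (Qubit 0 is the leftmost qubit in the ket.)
-0.9197|100⟩ - 0.3927i|110⟩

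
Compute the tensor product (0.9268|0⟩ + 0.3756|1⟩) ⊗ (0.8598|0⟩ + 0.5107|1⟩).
0.7969|00⟩ + 0.4733|01⟩ + 0.3229|10⟩ + 0.1918|11⟩

amp(|b₁b₂…⟩) = product of the factor amplitudes for bits b₁, b₂, …; only kets whose every factor amplitude is nonzero survive.
|00⟩: (0.9268)(0.8598) = 0.7969
|01⟩: (0.9268)(0.5107) = 0.4733
|10⟩: (0.3756)(0.8598) = 0.3229
|11⟩: (0.3756)(0.5107) = 0.1918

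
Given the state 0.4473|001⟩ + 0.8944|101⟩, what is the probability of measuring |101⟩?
0.8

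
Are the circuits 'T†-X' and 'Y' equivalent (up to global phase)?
No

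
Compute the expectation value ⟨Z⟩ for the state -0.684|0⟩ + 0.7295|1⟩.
-0.06431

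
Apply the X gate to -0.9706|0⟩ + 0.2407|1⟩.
0.2407|0⟩ - 0.9706|1⟩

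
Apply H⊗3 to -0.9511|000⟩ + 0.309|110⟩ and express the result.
-0.227|000⟩ - 0.227|001⟩ - 0.4455|010⟩ - 0.4455|011⟩ - 0.4455|100⟩ - 0.4455|101⟩ - 0.227|110⟩ - 0.227|111⟩

H⊗3 gives amp(|y⟩) = (1/2√2) Σ_x (−1)^(x·y) amp(|x⟩), where x·y is the number of positions in which both x and y have a 1.
|000⟩: (-0.9511 + 0.309)/(2√2) = -0.227
|001⟩: (-0.9511 + 0.309)/(2√2) = -0.227
|010⟩: (-0.9511 - 0.309)/(2√2) = -0.4455
|011⟩: (-0.9511 - 0.309)/(2√2) = -0.4455
|100⟩: (-0.9511 - 0.309)/(2√2) = -0.4455
|101⟩: (-0.9511 - 0.309)/(2√2) = -0.4455
|110⟩: (-0.9511 + 0.309)/(2√2) = -0.227
|111⟩: (-0.9511 + 0.309)/(2√2) = -0.227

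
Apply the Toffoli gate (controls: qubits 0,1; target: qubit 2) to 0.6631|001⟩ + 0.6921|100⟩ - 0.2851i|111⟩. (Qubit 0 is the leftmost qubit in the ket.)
0.6631|001⟩ + 0.6921|100⟩ - 0.2851i|110⟩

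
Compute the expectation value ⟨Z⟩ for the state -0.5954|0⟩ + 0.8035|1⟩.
-0.2911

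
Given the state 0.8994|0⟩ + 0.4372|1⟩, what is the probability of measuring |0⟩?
0.8089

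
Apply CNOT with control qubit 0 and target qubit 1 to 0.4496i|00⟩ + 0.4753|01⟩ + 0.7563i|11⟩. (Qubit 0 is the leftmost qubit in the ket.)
0.4496i|00⟩ + 0.4753|01⟩ + 0.7563i|10⟩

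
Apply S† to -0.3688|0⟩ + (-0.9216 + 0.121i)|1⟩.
-0.3688|0⟩ + (0.121 + 0.9216i)|1⟩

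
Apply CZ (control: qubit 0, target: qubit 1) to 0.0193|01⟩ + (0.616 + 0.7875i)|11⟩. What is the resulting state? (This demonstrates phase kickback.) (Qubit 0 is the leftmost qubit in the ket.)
0.0193|01⟩ + (-0.616 - 0.7875i)|11⟩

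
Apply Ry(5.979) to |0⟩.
-0.9885|0⟩ + 0.1515|1⟩

Ry(5.979) = [[cos(θ/2), −sin(θ/2)], [sin(θ/2), cos(θ/2)]]; θ = 5.979, cos(θ/2) ≈ -0.988456, sin(θ/2) ≈ 0.151507.
With a = amp(|0⟩) = 1 and b = amp(|1⟩) = 0:
new amp(|0⟩) = (-0.988456)·a + (-0.151507)·b = -0.9885
new amp(|1⟩) = (0.151507)·a + (-0.988456)·b = 0.1515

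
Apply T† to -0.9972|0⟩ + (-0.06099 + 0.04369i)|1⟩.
-0.9972|0⟩ + (-0.01223 + 0.07402i)|1⟩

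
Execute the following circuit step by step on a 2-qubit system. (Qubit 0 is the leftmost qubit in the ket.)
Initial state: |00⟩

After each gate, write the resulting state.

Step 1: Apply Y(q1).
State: i|01⟩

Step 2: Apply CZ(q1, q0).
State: i|01⟩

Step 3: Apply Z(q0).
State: i|01⟩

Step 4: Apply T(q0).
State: i|01⟩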